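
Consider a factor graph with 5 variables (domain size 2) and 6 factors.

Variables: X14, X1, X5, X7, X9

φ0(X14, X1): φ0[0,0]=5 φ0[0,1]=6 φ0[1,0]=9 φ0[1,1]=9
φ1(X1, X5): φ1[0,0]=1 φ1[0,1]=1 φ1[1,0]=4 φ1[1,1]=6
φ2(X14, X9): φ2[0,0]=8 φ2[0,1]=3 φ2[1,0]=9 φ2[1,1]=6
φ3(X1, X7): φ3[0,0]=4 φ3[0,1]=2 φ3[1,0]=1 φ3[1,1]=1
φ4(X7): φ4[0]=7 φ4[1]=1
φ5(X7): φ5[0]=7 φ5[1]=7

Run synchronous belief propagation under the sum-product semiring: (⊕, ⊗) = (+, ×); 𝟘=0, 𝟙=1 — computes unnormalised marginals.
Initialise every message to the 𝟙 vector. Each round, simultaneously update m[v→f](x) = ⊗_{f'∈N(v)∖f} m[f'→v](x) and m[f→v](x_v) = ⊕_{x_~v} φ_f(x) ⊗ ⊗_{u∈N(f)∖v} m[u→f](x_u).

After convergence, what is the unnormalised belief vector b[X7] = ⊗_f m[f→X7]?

init: all messages = 𝟙 over 2 values
r1 m[φ0→X14] = [11, 18]
r1 m[φ0→X1] = [14, 15]
r1 m[φ1→X1] = [2, 10]
r1 m[φ1→X5] = [5, 7]
r1 m[φ2→X14] = [11, 15]
r1 m[φ2→X9] = [17, 9]
r1 m[φ3→X1] = [6, 2]
r1 m[φ3→X7] = [5, 3]
r1 m[φ4→X7] = [7, 1]
r1 m[φ5→X7] = [7, 7]
r1 m[X14→φ0] = [1, 1]
r1 m[X14→φ2] = [1, 1]
r1 m[X1→φ0] = [1, 1]
r1 m[X1→φ1] = [1, 1]
r1 m[X1→φ3] = [1, 1]
r1 m[X5→φ1] = [1, 1]
r1 m[X7→φ3] = [1, 1]
r1 m[X7→φ4] = [1, 1]
r1 m[X7→φ5] = [1, 1]
r1 m[X9→φ2] = [1, 1]
r2 m[φ0→X14] = [11, 18]
r2 m[φ0→X1] = [14, 15]
r2 m[φ1→X1] = [2, 10]
r2 m[φ1→X5] = [5, 7]
r2 m[φ2→X14] = [11, 15]
r2 m[φ2→X9] = [17, 9]
r2 m[φ3→X1] = [6, 2]
r2 m[φ3→X7] = [5, 3]
r2 m[φ4→X7] = [7, 1]
r2 m[φ5→X7] = [7, 7]
r2 m[X14→φ0] = [11, 15]
r2 m[X14→φ2] = [11, 18]
r2 m[X1→φ0] = [12, 20]
r2 m[X1→φ1] = [84, 30]
r2 m[X1→φ3] = [28, 150]
r2 m[X5→φ1] = [1, 1]
r2 m[X7→φ3] = [49, 7]
r2 m[X7→φ4] = [35, 21]
r2 m[X7→φ5] = [35, 3]
r2 m[X9→φ2] = [1, 1]
r3 m[φ0→X14] = [180, 288]
r3 m[φ0→X1] = [190, 201]
r3 m[φ1→X1] = [2, 10]
r3 m[φ1→X5] = [204, 264]
r3 m[φ2→X14] = [11, 15]
r3 m[φ2→X9] = [250, 141]
r3 m[φ3→X1] = [210, 56]
r3 m[φ3→X7] = [262, 206]
r3 m[φ4→X7] = [7, 1]
r3 m[φ5→X7] = [7, 7]
r3 m[X14→φ0] = [11, 15]
r3 m[X14→φ2] = [11, 18]
r3 m[X1→φ0] = [12, 20]
r3 m[X1→φ1] = [84, 30]
r3 m[X1→φ3] = [28, 150]
r3 m[X5→φ1] = [1, 1]
r3 m[X7→φ3] = [49, 7]
r3 m[X7→φ4] = [35, 21]
r3 m[X7→φ5] = [35, 3]
r3 m[X9→φ2] = [1, 1]
r4 m[φ0→X14] = [180, 288]
r4 m[φ0→X1] = [190, 201]
r4 m[φ1→X1] = [2, 10]
r4 m[φ1→X5] = [204, 264]
r4 m[φ2→X14] = [11, 15]
r4 m[φ2→X9] = [250, 141]
r4 m[φ3→X1] = [210, 56]
r4 m[φ3→X7] = [262, 206]
r4 m[φ4→X7] = [7, 1]
r4 m[φ5→X7] = [7, 7]
r4 m[X14→φ0] = [11, 15]
r4 m[X14→φ2] = [180, 288]
r4 m[X1→φ0] = [420, 560]
r4 m[X1→φ1] = [39900, 11256]
r4 m[X1→φ3] = [380, 2010]
r4 m[X5→φ1] = [1, 1]
r4 m[X7→φ3] = [49, 7]
r4 m[X7→φ4] = [1834, 1442]
r4 m[X7→φ5] = [1834, 206]
r4 m[X9→φ2] = [1, 1]
r5 m[φ0→X14] = [5460, 8820]
r5 m[φ0→X1] = [190, 201]
r5 m[φ1→X1] = [2, 10]
r5 m[φ1→X5] = [84924, 107436]
r5 m[φ2→X14] = [11, 15]
r5 m[φ2→X9] = [4032, 2268]
r5 m[φ3→X1] = [210, 56]
r5 m[φ3→X7] = [3530, 2770]
r5 m[φ4→X7] = [7, 1]
r5 m[φ5→X7] = [7, 7]
r5 m[X14→φ0] = [11, 15]
r5 m[X14→φ2] = [180, 288]
r5 m[X1→φ0] = [420, 560]
r5 m[X1→φ1] = [39900, 11256]
r5 m[X1→φ3] = [380, 2010]
r5 m[X5→φ1] = [1, 1]
r5 m[X7→φ3] = [49, 7]
r5 m[X7→φ4] = [1834, 1442]
r5 m[X7→φ5] = [1834, 206]
r5 m[X9→φ2] = [1, 1]
r6 m[φ0→X14] = [5460, 8820]
r6 m[φ0→X1] = [190, 201]
r6 m[φ1→X1] = [2, 10]
r6 m[φ1→X5] = [84924, 107436]
r6 m[φ2→X14] = [11, 15]
r6 m[φ2→X9] = [4032, 2268]
r6 m[φ3→X1] = [210, 56]
r6 m[φ3→X7] = [3530, 2770]
r6 m[φ4→X7] = [7, 1]
r6 m[φ5→X7] = [7, 7]
r6 m[X14→φ0] = [11, 15]
r6 m[X14→φ2] = [5460, 8820]
r6 m[X1→φ0] = [420, 560]
r6 m[X1→φ1] = [39900, 11256]
r6 m[X1→φ3] = [380, 2010]
r6 m[X5→φ1] = [1, 1]
r6 m[X7→φ3] = [49, 7]
r6 m[X7→φ4] = [24710, 19390]
r6 m[X7→φ5] = [24710, 2770]
r6 m[X9→φ2] = [1, 1]
r7 m[φ0→X14] = [5460, 8820]
r7 m[φ0→X1] = [190, 201]
r7 m[φ1→X1] = [2, 10]
r7 m[φ1→X5] = [84924, 107436]
r7 m[φ2→X14] = [11, 15]
r7 m[φ2→X9] = [123060, 69300]
r7 m[φ3→X1] = [210, 56]
r7 m[φ3→X7] = [3530, 2770]
r7 m[φ4→X7] = [7, 1]
r7 m[φ5→X7] = [7, 7]
r7 m[X14→φ0] = [11, 15]
r7 m[X14→φ2] = [5460, 8820]
r7 m[X1→φ0] = [420, 560]
r7 m[X1→φ1] = [39900, 11256]
r7 m[X1→φ3] = [380, 2010]
r7 m[X5→φ1] = [1, 1]
r7 m[X7→φ3] = [49, 7]
r7 m[X7→φ4] = [24710, 19390]
r7 m[X7→φ5] = [24710, 2770]
r7 m[X9→φ2] = [1, 1]
r8 m[φ0→X14] = [5460, 8820]
r8 m[φ0→X1] = [190, 201]
r8 m[φ1→X1] = [2, 10]
r8 m[φ1→X5] = [84924, 107436]
r8 m[φ2→X14] = [11, 15]
r8 m[φ2→X9] = [123060, 69300]
r8 m[φ3→X1] = [210, 56]
r8 m[φ3→X7] = [3530, 2770]
r8 m[φ4→X7] = [7, 1]
r8 m[φ5→X7] = [7, 7]
r8 m[X14→φ0] = [11, 15]
r8 m[X14→φ2] = [5460, 8820]
r8 m[X1→φ0] = [420, 560]
r8 m[X1→φ1] = [39900, 11256]
r8 m[X1→φ3] = [380, 2010]
r8 m[X5→φ1] = [1, 1]
r8 m[X7→φ3] = [49, 7]
r8 m[X7→φ4] = [24710, 19390]
r8 m[X7→φ5] = [24710, 2770]
r8 m[X9→φ2] = [1, 1]
fixed point reached at round 8
b[X7] = ⊗ incoming = [172970, 19390]

b[X7] = [172970, 19390]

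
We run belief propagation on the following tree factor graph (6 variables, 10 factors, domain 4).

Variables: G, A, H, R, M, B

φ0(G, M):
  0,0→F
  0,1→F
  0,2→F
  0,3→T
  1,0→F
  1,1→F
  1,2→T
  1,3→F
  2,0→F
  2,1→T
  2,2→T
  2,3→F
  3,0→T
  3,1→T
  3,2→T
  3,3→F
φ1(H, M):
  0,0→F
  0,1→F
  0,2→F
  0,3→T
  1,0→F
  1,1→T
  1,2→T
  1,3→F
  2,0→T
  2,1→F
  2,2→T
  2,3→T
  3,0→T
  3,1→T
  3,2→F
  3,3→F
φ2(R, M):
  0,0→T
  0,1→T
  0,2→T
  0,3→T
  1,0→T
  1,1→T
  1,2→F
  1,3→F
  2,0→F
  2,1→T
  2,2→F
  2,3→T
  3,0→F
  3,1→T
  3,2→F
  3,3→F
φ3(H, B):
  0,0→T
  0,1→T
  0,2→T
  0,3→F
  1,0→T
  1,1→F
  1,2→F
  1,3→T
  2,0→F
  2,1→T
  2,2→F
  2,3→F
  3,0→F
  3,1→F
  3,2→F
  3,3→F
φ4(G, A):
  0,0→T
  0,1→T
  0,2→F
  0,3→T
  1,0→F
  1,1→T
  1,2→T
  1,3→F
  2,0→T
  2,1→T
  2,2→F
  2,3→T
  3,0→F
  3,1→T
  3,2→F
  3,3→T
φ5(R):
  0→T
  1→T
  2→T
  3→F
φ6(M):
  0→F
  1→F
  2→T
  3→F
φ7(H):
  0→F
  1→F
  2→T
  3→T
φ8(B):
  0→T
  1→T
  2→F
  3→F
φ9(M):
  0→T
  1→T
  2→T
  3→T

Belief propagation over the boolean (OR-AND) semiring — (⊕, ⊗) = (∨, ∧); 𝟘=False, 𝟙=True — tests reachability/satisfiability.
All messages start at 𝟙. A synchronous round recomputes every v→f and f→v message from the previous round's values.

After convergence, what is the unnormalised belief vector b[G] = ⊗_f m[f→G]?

b[G] = [F, T, T, T]

init: all messages = 𝟙 over 4 values
r1 m[φ0→G] = [T, T, T, T]
r1 m[φ0→M] = [T, T, T, T]
r1 m[φ1→H] = [T, T, T, T]
r1 m[φ1→M] = [T, T, T, T]
r1 m[φ2→R] = [T, T, T, T]
r1 m[φ2→M] = [T, T, T, T]
r1 m[φ3→H] = [T, T, T, F]
r1 m[φ3→B] = [T, T, T, T]
r1 m[φ4→G] = [T, T, T, T]
r1 m[φ4→A] = [T, T, T, T]
r1 m[φ5→R] = [T, T, T, F]
r1 m[φ6→M] = [F, F, T, F]
r1 m[φ7→H] = [F, F, T, T]
r1 m[φ8→B] = [T, T, F, F]
r1 m[φ9→M] = [T, T, T, T]
r1 m[G→φ0] = [T, T, T, T]
r1 m[G→φ4] = [T, T, T, T]
r1 m[A→φ4] = [T, T, T, T]
r1 m[H→φ1] = [T, T, T, T]
r1 m[H→φ3] = [T, T, T, T]
r1 m[H→φ7] = [T, T, T, T]
r1 m[R→φ2] = [T, T, T, T]
r1 m[R→φ5] = [T, T, T, T]
r1 m[M→φ0] = [T, T, T, T]
r1 m[M→φ1] = [T, T, T, T]
r1 m[M→φ2] = [T, T, T, T]
r1 m[M→φ6] = [T, T, T, T]
r1 m[M→φ9] = [T, T, T, T]
r1 m[B→φ3] = [T, T, T, T]
r1 m[B→φ8] = [T, T, T, T]
r2 m[φ0→G] = [T, T, T, T]
r2 m[φ0→M] = [T, T, T, T]
r2 m[φ1→H] = [T, T, T, T]
r2 m[φ1→M] = [T, T, T, T]
r2 m[φ2→R] = [T, T, T, T]
r2 m[φ2→M] = [T, T, T, T]
r2 m[φ3→H] = [T, T, T, F]
r2 m[φ3→B] = [T, T, T, T]
r2 m[φ4→G] = [T, T, T, T]
r2 m[φ4→A] = [T, T, T, T]
r2 m[φ5→R] = [T, T, T, F]
r2 m[φ6→M] = [F, F, T, F]
r2 m[φ7→H] = [F, F, T, T]
r2 m[φ8→B] = [T, T, F, F]
r2 m[φ9→M] = [T, T, T, T]
r2 m[G→φ0] = [T, T, T, T]
r2 m[G→φ4] = [T, T, T, T]
r2 m[A→φ4] = [T, T, T, T]
r2 m[H→φ1] = [F, F, T, F]
r2 m[H→φ3] = [F, F, T, T]
r2 m[H→φ7] = [T, T, T, F]
r2 m[R→φ2] = [T, T, T, F]
r2 m[R→φ5] = [T, T, T, T]
r2 m[M→φ0] = [F, F, T, F]
r2 m[M→φ1] = [F, F, T, F]
r2 m[M→φ2] = [F, F, T, F]
r2 m[M→φ6] = [T, T, T, T]
r2 m[M→φ9] = [F, F, T, F]
r2 m[B→φ3] = [T, T, F, F]
r2 m[B→φ8] = [T, T, T, T]
r3 m[φ0→G] = [F, T, T, T]
r3 m[φ0→M] = [T, T, T, T]
r3 m[φ1→H] = [F, T, T, F]
r3 m[φ1→M] = [T, F, T, T]
r3 m[φ2→R] = [T, F, F, F]
r3 m[φ2→M] = [T, T, T, T]
r3 m[φ3→H] = [T, T, T, F]
r3 m[φ3→B] = [F, T, F, F]
r3 m[φ4→G] = [T, T, T, T]
r3 m[φ4→A] = [T, T, T, T]
r3 m[φ5→R] = [T, T, T, F]
r3 m[φ6→M] = [F, F, T, F]
r3 m[φ7→H] = [F, F, T, T]
r3 m[φ8→B] = [T, T, F, F]
r3 m[φ9→M] = [T, T, T, T]
r3 m[G→φ0] = [T, T, T, T]
r3 m[G→φ4] = [T, T, T, T]
r3 m[A→φ4] = [T, T, T, T]
r3 m[H→φ1] = [F, F, T, F]
r3 m[H→φ3] = [F, F, T, T]
r3 m[H→φ7] = [T, T, T, F]
r3 m[R→φ2] = [T, T, T, F]
r3 m[R→φ5] = [T, T, T, T]
r3 m[M→φ0] = [F, F, T, F]
r3 m[M→φ1] = [F, F, T, F]
r3 m[M→φ2] = [F, F, T, F]
r3 m[M→φ6] = [T, T, T, T]
r3 m[M→φ9] = [F, F, T, F]
r3 m[B→φ3] = [T, T, F, F]
r3 m[B→φ8] = [T, T, T, T]
r4 m[φ0→G] = [F, T, T, T]
r4 m[φ0→M] = [T, T, T, T]
r4 m[φ1→H] = [F, T, T, F]
r4 m[φ1→M] = [T, F, T, T]
r4 m[φ2→R] = [T, F, F, F]
r4 m[φ2→M] = [T, T, T, T]
r4 m[φ3→H] = [T, T, T, F]
r4 m[φ3→B] = [F, T, F, F]
r4 m[φ4→G] = [T, T, T, T]
r4 m[φ4→A] = [T, T, T, T]
r4 m[φ5→R] = [T, T, T, F]
r4 m[φ6→M] = [F, F, T, F]
r4 m[φ7→H] = [F, F, T, T]
r4 m[φ8→B] = [T, T, F, F]
r4 m[φ9→M] = [T, T, T, T]
r4 m[G→φ0] = [T, T, T, T]
r4 m[G→φ4] = [F, T, T, T]
r4 m[A→φ4] = [T, T, T, T]
r4 m[H→φ1] = [F, F, T, F]
r4 m[H→φ3] = [F, F, T, F]
r4 m[H→φ7] = [F, T, T, F]
r4 m[R→φ2] = [T, T, T, F]
r4 m[R→φ5] = [T, F, F, F]
r4 m[M→φ0] = [F, F, T, F]
r4 m[M→φ1] = [F, F, T, F]
r4 m[M→φ2] = [F, F, T, F]
r4 m[M→φ6] = [T, F, T, T]
r4 m[M→φ9] = [F, F, T, F]
r4 m[B→φ3] = [T, T, F, F]
r4 m[B→φ8] = [F, T, F, F]
r5 m[φ0→G] = [F, T, T, T]
r5 m[φ0→M] = [T, T, T, T]
r5 m[φ1→H] = [F, T, T, F]
r5 m[φ1→M] = [T, F, T, T]
r5 m[φ2→R] = [T, F, F, F]
r5 m[φ2→M] = [T, T, T, T]
r5 m[φ3→H] = [T, T, T, F]
r5 m[φ3→B] = [F, T, F, F]
r5 m[φ4→G] = [T, T, T, T]
r5 m[φ4→A] = [T, T, T, T]
r5 m[φ5→R] = [T, T, T, F]
r5 m[φ6→M] = [F, F, T, F]
r5 m[φ7→H] = [F, F, T, T]
r5 m[φ8→B] = [T, T, F, F]
r5 m[φ9→M] = [T, T, T, T]
r5 m[G→φ0] = [T, T, T, T]
r5 m[G→φ4] = [F, T, T, T]
r5 m[A→φ4] = [T, T, T, T]
r5 m[H→φ1] = [F, F, T, F]
r5 m[H→φ3] = [F, F, T, F]
r5 m[H→φ7] = [F, T, T, F]
r5 m[R→φ2] = [T, T, T, F]
r5 m[R→φ5] = [T, F, F, F]
r5 m[M→φ0] = [F, F, T, F]
r5 m[M→φ1] = [F, F, T, F]
r5 m[M→φ2] = [F, F, T, F]
r5 m[M→φ6] = [T, F, T, T]
r5 m[M→φ9] = [F, F, T, F]
r5 m[B→φ3] = [T, T, F, F]
r5 m[B→φ8] = [F, T, F, F]
fixed point reached at round 5
b[G] = ⊗ incoming = [F, T, T, T]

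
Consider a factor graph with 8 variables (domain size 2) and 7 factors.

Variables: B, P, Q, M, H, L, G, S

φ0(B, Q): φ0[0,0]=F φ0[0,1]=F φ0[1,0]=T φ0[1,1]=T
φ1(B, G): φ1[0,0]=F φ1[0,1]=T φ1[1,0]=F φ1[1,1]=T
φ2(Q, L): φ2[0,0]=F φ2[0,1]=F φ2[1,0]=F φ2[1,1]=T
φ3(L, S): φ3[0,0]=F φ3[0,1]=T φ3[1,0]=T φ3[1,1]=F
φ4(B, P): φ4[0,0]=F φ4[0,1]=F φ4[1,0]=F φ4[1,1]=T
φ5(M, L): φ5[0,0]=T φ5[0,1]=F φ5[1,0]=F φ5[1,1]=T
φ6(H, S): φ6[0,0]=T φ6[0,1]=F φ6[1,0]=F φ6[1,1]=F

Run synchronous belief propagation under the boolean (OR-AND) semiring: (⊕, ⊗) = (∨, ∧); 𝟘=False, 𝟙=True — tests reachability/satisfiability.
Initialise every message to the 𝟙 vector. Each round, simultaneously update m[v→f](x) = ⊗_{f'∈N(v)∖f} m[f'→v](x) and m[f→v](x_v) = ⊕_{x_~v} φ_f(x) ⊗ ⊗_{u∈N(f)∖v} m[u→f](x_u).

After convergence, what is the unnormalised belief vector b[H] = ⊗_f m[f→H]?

b[H] = [T, F]

init: all messages = 𝟙 over 2 values
r1 m[φ0→B] = [F, T]
r1 m[φ0→Q] = [T, T]
r1 m[φ1→B] = [T, T]
r1 m[φ1→G] = [F, T]
r1 m[φ2→Q] = [F, T]
r1 m[φ2→L] = [F, T]
r1 m[φ3→L] = [T, T]
r1 m[φ3→S] = [T, T]
r1 m[φ4→B] = [F, T]
r1 m[φ4→P] = [F, T]
r1 m[φ5→M] = [T, T]
r1 m[φ5→L] = [T, T]
r1 m[φ6→H] = [T, F]
r1 m[φ6→S] = [T, F]
r1 m[B→φ0] = [T, T]
r1 m[B→φ1] = [T, T]
r1 m[B→φ4] = [T, T]
r1 m[P→φ4] = [T, T]
r1 m[Q→φ0] = [T, T]
r1 m[Q→φ2] = [T, T]
r1 m[M→φ5] = [T, T]
r1 m[H→φ6] = [T, T]
r1 m[L→φ2] = [T, T]
r1 m[L→φ3] = [T, T]
r1 m[L→φ5] = [T, T]
r1 m[G→φ1] = [T, T]
r1 m[S→φ3] = [T, T]
r1 m[S→φ6] = [T, T]
r2 m[φ0→B] = [F, T]
r2 m[φ0→Q] = [T, T]
r2 m[φ1→B] = [T, T]
r2 m[φ1→G] = [F, T]
r2 m[φ2→Q] = [F, T]
r2 m[φ2→L] = [F, T]
r2 m[φ3→L] = [T, T]
r2 m[φ3→S] = [T, T]
r2 m[φ4→B] = [F, T]
r2 m[φ4→P] = [F, T]
r2 m[φ5→M] = [T, T]
r2 m[φ5→L] = [T, T]
r2 m[φ6→H] = [T, F]
r2 m[φ6→S] = [T, F]
r2 m[B→φ0] = [F, T]
r2 m[B→φ1] = [F, T]
r2 m[B→φ4] = [F, T]
r2 m[P→φ4] = [T, T]
r2 m[Q→φ0] = [F, T]
r2 m[Q→φ2] = [T, T]
r2 m[M→φ5] = [T, T]
r2 m[H→φ6] = [T, T]
r2 m[L→φ2] = [T, T]
r2 m[L→φ3] = [F, T]
r2 m[L→φ5] = [F, T]
r2 m[G→φ1] = [T, T]
r2 m[S→φ3] = [T, F]
r2 m[S→φ6] = [T, T]
r3 m[φ0→B] = [F, T]
r3 m[φ0→Q] = [T, T]
r3 m[φ1→B] = [T, T]
r3 m[φ1→G] = [F, T]
r3 m[φ2→Q] = [F, T]
r3 m[φ2→L] = [F, T]
r3 m[φ3→L] = [F, T]
r3 m[φ3→S] = [T, F]
r3 m[φ4→B] = [F, T]
r3 m[φ4→P] = [F, T]
r3 m[φ5→M] = [F, T]
r3 m[φ5→L] = [T, T]
r3 m[φ6→H] = [T, F]
r3 m[φ6→S] = [T, F]
r3 m[B→φ0] = [F, T]
r3 m[B→φ1] = [F, T]
r3 m[B→φ4] = [F, T]
r3 m[P→φ4] = [T, T]
r3 m[Q→φ0] = [F, T]
r3 m[Q→φ2] = [T, T]
r3 m[M→φ5] = [T, T]
r3 m[H→φ6] = [T, T]
r3 m[L→φ2] = [T, T]
r3 m[L→φ3] = [F, T]
r3 m[L→φ5] = [F, T]
r3 m[G→φ1] = [T, T]
r3 m[S→φ3] = [T, F]
r3 m[S→φ6] = [T, T]
r4 m[φ0→B] = [F, T]
r4 m[φ0→Q] = [T, T]
r4 m[φ1→B] = [T, T]
r4 m[φ1→G] = [F, T]
r4 m[φ2→Q] = [F, T]
r4 m[φ2→L] = [F, T]
r4 m[φ3→L] = [F, T]
r4 m[φ3→S] = [T, F]
r4 m[φ4→B] = [F, T]
r4 m[φ4→P] = [F, T]
r4 m[φ5→M] = [F, T]
r4 m[φ5→L] = [T, T]
r4 m[φ6→H] = [T, F]
r4 m[φ6→S] = [T, F]
r4 m[B→φ0] = [F, T]
r4 m[B→φ1] = [F, T]
r4 m[B→φ4] = [F, T]
r4 m[P→φ4] = [T, T]
r4 m[Q→φ0] = [F, T]
r4 m[Q→φ2] = [T, T]
r4 m[M→φ5] = [T, T]
r4 m[H→φ6] = [T, T]
r4 m[L→φ2] = [F, T]
r4 m[L→φ3] = [F, T]
r4 m[L→φ5] = [F, T]
r4 m[G→φ1] = [T, T]
r4 m[S→φ3] = [T, F]
r4 m[S→φ6] = [T, F]
r5 m[φ0→B] = [F, T]
r5 m[φ0→Q] = [T, T]
r5 m[φ1→B] = [T, T]
r5 m[φ1→G] = [F, T]
r5 m[φ2→Q] = [F, T]
r5 m[φ2→L] = [F, T]
r5 m[φ3→L] = [F, T]
r5 m[φ3→S] = [T, F]
r5 m[φ4→B] = [F, T]
r5 m[φ4→P] = [F, T]
r5 m[φ5→M] = [F, T]
r5 m[φ5→L] = [T, T]
r5 m[φ6→H] = [T, F]
r5 m[φ6→S] = [T, F]
r5 m[B→φ0] = [F, T]
r5 m[B→φ1] = [F, T]
r5 m[B→φ4] = [F, T]
r5 m[P→φ4] = [T, T]
r5 m[Q→φ0] = [F, T]
r5 m[Q→φ2] = [T, T]
r5 m[M→φ5] = [T, T]
r5 m[H→φ6] = [T, T]
r5 m[L→φ2] = [F, T]
r5 m[L→φ3] = [F, T]
r5 m[L→φ5] = [F, T]
r5 m[G→φ1] = [T, T]
r5 m[S→φ3] = [T, F]
r5 m[S→φ6] = [T, F]
fixed point reached at round 5
b[H] = ⊗ incoming = [T, F]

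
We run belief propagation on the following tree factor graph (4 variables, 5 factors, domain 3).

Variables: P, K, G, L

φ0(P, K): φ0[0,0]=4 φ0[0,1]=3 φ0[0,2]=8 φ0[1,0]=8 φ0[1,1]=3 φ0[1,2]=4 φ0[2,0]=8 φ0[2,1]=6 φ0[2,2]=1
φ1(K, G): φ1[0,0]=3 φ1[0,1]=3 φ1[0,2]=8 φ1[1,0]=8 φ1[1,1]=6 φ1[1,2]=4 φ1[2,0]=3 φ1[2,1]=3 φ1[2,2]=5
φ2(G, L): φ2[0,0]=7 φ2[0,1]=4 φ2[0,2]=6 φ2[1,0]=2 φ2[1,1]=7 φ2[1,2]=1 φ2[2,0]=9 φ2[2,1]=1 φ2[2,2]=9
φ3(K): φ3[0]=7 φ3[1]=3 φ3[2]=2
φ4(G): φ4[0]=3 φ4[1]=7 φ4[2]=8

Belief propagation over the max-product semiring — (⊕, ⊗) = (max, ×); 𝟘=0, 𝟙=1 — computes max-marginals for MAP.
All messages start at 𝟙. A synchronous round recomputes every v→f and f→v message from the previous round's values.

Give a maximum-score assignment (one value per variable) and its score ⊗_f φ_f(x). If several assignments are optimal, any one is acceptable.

assignment: (P=1, K=0, G=2, L=0); score = 32256

init: all messages = 𝟙 over 3 values
r1 m[φ0→P] = [8, 8, 8]
r1 m[φ0→K] = [8, 6, 8]
r1 m[φ1→K] = [8, 8, 5]
r1 m[φ1→G] = [8, 6, 8]
r1 m[φ2→G] = [7, 7, 9]
r1 m[φ2→L] = [9, 7, 9]
r1 m[φ3→K] = [7, 3, 2]
r1 m[φ4→G] = [3, 7, 8]
r1 m[P→φ0] = [1, 1, 1]
r1 m[K→φ0] = [1, 1, 1]
r1 m[K→φ1] = [1, 1, 1]
r1 m[K→φ3] = [1, 1, 1]
r1 m[G→φ1] = [1, 1, 1]
r1 m[G→φ2] = [1, 1, 1]
r1 m[G→φ4] = [1, 1, 1]
r1 m[L→φ2] = [1, 1, 1]
r2 m[φ0→P] = [8, 8, 8]
r2 m[φ0→K] = [8, 6, 8]
r2 m[φ1→K] = [8, 8, 5]
r2 m[φ1→G] = [8, 6, 8]
r2 m[φ2→G] = [7, 7, 9]
r2 m[φ2→L] = [9, 7, 9]
r2 m[φ3→K] = [7, 3, 2]
r2 m[φ4→G] = [3, 7, 8]
r2 m[P→φ0] = [1, 1, 1]
r2 m[K→φ0] = [56, 24, 10]
r2 m[K→φ1] = [56, 18, 16]
r2 m[K→φ3] = [64, 48, 40]
r2 m[G→φ1] = [21, 49, 72]
r2 m[G→φ2] = [24, 42, 64]
r2 m[G→φ4] = [56, 42, 72]
r2 m[L→φ2] = [1, 1, 1]
r3 m[φ0→P] = [224, 448, 448]
r3 m[φ0→K] = [8, 6, 8]
r3 m[φ1→K] = [576, 294, 360]
r3 m[φ1→G] = [168, 168, 448]
r3 m[φ2→G] = [7, 7, 9]
r3 m[φ2→L] = [576, 294, 576]
r3 m[φ3→K] = [7, 3, 2]
r3 m[φ4→G] = [3, 7, 8]
r3 m[P→φ0] = [1, 1, 1]
r3 m[K→φ0] = [56, 24, 10]
r3 m[K→φ1] = [56, 18, 16]
r3 m[K→φ3] = [64, 48, 40]
r3 m[G→φ1] = [21, 49, 72]
r3 m[G→φ2] = [24, 42, 64]
r3 m[G→φ4] = [56, 42, 72]
r3 m[L→φ2] = [1, 1, 1]
r4 m[φ0→P] = [224, 448, 448]
r4 m[φ0→K] = [8, 6, 8]
r4 m[φ1→K] = [576, 294, 360]
r4 m[φ1→G] = [168, 168, 448]
r4 m[φ2→G] = [7, 7, 9]
r4 m[φ2→L] = [576, 294, 576]
r4 m[φ3→K] = [7, 3, 2]
r4 m[φ4→G] = [3, 7, 8]
r4 m[P→φ0] = [1, 1, 1]
r4 m[K→φ0] = [4032, 882, 720]
r4 m[K→φ1] = [56, 18, 16]
r4 m[K→φ3] = [4608, 1764, 2880]
r4 m[G→φ1] = [21, 49, 72]
r4 m[G→φ2] = [504, 1176, 3584]
r4 m[G→φ4] = [1176, 1176, 4032]
r4 m[L→φ2] = [1, 1, 1]
r5 m[φ0→P] = [16128, 32256, 32256]
r5 m[φ0→K] = [8, 6, 8]
r5 m[φ1→K] = [576, 294, 360]
r5 m[φ1→G] = [168, 168, 448]
r5 m[φ2→G] = [7, 7, 9]
r5 m[φ2→L] = [32256, 8232, 32256]
r5 m[φ3→K] = [7, 3, 2]
r5 m[φ4→G] = [3, 7, 8]
r5 m[P→φ0] = [1, 1, 1]
r5 m[K→φ0] = [4032, 882, 720]
r5 m[K→φ1] = [56, 18, 16]
r5 m[K→φ3] = [4608, 1764, 2880]
r5 m[G→φ1] = [21, 49, 72]
r5 m[G→φ2] = [504, 1176, 3584]
r5 m[G→φ4] = [1176, 1176, 4032]
r5 m[L→φ2] = [1, 1, 1]
r6 m[φ0→P] = [16128, 32256, 32256]
r6 m[φ0→K] = [8, 6, 8]
r6 m[φ1→K] = [576, 294, 360]
r6 m[φ1→G] = [168, 168, 448]
r6 m[φ2→G] = [7, 7, 9]
r6 m[φ2→L] = [32256, 8232, 32256]
r6 m[φ3→K] = [7, 3, 2]
r6 m[φ4→G] = [3, 7, 8]
r6 m[P→φ0] = [1, 1, 1]
r6 m[K→φ0] = [4032, 882, 720]
r6 m[K→φ1] = [56, 18, 16]
r6 m[K→φ3] = [4608, 1764, 2880]
r6 m[G→φ1] = [21, 49, 72]
r6 m[G→φ2] = [504, 1176, 3584]
r6 m[G→φ4] = [1176, 1176, 4032]
r6 m[L→φ2] = [1, 1, 1]
fixed point reached at round 6
traceback from P: (P=1, K=0, G=2, L=0), score=32256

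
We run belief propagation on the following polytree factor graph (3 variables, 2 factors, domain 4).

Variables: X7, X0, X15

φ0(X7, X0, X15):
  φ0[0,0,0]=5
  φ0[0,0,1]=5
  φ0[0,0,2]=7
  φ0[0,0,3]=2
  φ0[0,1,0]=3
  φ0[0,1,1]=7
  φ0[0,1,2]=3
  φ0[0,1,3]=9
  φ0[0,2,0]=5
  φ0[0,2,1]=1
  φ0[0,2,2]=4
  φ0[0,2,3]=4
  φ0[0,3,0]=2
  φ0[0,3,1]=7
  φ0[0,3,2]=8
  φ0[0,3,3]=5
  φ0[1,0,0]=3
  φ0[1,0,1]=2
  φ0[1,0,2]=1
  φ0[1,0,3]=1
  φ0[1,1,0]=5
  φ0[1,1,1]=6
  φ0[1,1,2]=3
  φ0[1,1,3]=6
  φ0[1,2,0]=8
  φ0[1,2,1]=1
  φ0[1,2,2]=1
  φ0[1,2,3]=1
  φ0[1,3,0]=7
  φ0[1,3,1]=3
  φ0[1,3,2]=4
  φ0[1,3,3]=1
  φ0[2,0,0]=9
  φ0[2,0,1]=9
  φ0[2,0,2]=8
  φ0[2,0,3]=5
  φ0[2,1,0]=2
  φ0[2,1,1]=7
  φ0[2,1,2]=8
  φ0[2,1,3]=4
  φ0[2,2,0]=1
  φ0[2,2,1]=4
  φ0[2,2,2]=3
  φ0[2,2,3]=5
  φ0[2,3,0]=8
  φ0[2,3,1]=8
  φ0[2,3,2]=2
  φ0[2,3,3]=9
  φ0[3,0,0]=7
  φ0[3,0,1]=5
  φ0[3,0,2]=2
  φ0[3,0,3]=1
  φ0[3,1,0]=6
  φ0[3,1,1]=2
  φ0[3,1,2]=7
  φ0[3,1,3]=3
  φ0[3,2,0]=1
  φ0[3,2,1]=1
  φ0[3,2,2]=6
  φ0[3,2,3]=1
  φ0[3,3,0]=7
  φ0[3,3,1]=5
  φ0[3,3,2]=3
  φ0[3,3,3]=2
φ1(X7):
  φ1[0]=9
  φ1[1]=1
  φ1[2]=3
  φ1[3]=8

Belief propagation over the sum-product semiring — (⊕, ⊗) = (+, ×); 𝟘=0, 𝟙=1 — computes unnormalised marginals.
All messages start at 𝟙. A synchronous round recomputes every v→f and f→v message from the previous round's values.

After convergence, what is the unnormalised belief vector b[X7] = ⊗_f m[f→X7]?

init: all messages = 𝟙 over 4 values
r1 m[φ0→X7] = [77, 53, 92, 59]
r1 m[φ0→X0] = [72, 81, 47, 81]
r1 m[φ0→X15] = [79, 73, 70, 59]
r1 m[φ1→X7] = [9, 1, 3, 8]
r1 m[X7→φ0] = [1, 1, 1, 1]
r1 m[X7→φ1] = [1, 1, 1, 1]
r1 m[X0→φ0] = [1, 1, 1, 1]
r1 m[X15→φ0] = [1, 1, 1, 1]
r2 m[φ0→X7] = [77, 53, 92, 59]
r2 m[φ0→X0] = [72, 81, 47, 81]
r2 m[φ0→X15] = [79, 73, 70, 59]
r2 m[φ1→X7] = [9, 1, 3, 8]
r2 m[X7→φ0] = [9, 1, 3, 8]
r2 m[X7→φ1] = [77, 53, 92, 59]
r2 m[X0→φ0] = [1, 1, 1, 1]
r2 m[X15→φ0] = [1, 1, 1, 1]
r3 m[φ0→X7] = [77, 53, 92, 59]
r3 m[φ0→X0] = [391, 425, 248, 430]
r3 m[φ0→X15] = [386, 380, 414, 314]
r3 m[φ1→X7] = [9, 1, 3, 8]
r3 m[X7→φ0] = [9, 1, 3, 8]
r3 m[X7→φ1] = [77, 53, 92, 59]
r3 m[X0→φ0] = [1, 1, 1, 1]
r3 m[X15→φ0] = [1, 1, 1, 1]
r4 m[φ0→X7] = [77, 53, 92, 59]
r4 m[φ0→X0] = [391, 425, 248, 430]
r4 m[φ0→X15] = [386, 380, 414, 314]
r4 m[φ1→X7] = [9, 1, 3, 8]
r4 m[X7→φ0] = [9, 1, 3, 8]
r4 m[X7→φ1] = [77, 53, 92, 59]
r4 m[X0→φ0] = [1, 1, 1, 1]
r4 m[X15→φ0] = [1, 1, 1, 1]
fixed point reached at round 4
b[X7] = ⊗ incoming = [693, 53, 276, 472]

b[X7] = [693, 53, 276, 472]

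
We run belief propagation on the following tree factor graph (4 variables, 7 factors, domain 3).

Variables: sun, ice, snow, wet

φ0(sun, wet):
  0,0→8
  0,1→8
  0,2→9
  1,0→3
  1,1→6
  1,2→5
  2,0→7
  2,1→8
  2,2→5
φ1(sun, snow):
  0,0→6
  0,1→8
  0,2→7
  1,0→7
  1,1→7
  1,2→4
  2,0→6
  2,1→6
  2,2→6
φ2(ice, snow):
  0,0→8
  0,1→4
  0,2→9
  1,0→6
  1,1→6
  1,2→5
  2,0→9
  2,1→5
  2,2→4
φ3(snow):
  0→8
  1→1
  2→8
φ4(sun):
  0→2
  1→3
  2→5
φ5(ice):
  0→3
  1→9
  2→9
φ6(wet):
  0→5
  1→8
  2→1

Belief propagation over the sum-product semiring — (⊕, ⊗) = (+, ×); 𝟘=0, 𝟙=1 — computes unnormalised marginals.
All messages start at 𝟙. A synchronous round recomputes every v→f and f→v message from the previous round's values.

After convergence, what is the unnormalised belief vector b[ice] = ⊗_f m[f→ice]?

init: all messages = 𝟙 over 3 values
r1 m[φ0→sun] = [25, 14, 20]
r1 m[φ0→wet] = [18, 22, 19]
r1 m[φ1→sun] = [21, 18, 18]
r1 m[φ1→snow] = [19, 21, 17]
r1 m[φ2→ice] = [21, 17, 18]
r1 m[φ2→snow] = [23, 15, 18]
r1 m[φ3→snow] = [8, 1, 8]
r1 m[φ4→sun] = [2, 3, 5]
r1 m[φ5→ice] = [3, 9, 9]
r1 m[φ6→wet] = [5, 8, 1]
r1 m[sun→φ0] = [1, 1, 1]
r1 m[sun→φ1] = [1, 1, 1]
r1 m[sun→φ4] = [1, 1, 1]
r1 m[ice→φ2] = [1, 1, 1]
r1 m[ice→φ5] = [1, 1, 1]
r1 m[snow→φ1] = [1, 1, 1]
r1 m[snow→φ2] = [1, 1, 1]
r1 m[snow→φ3] = [1, 1, 1]
r1 m[wet→φ0] = [1, 1, 1]
r1 m[wet→φ6] = [1, 1, 1]
r2 m[φ0→sun] = [25, 14, 20]
r2 m[φ0→wet] = [18, 22, 19]
r2 m[φ1→sun] = [21, 18, 18]
r2 m[φ1→snow] = [19, 21, 17]
r2 m[φ2→ice] = [21, 17, 18]
r2 m[φ2→snow] = [23, 15, 18]
r2 m[φ3→snow] = [8, 1, 8]
r2 m[φ4→sun] = [2, 3, 5]
r2 m[φ5→ice] = [3, 9, 9]
r2 m[φ6→wet] = [5, 8, 1]
r2 m[sun→φ0] = [42, 54, 90]
r2 m[sun→φ1] = [50, 42, 100]
r2 m[sun→φ4] = [525, 252, 360]
r2 m[ice→φ2] = [3, 9, 9]
r2 m[ice→φ5] = [21, 17, 18]
r2 m[snow→φ1] = [184, 15, 144]
r2 m[snow→φ2] = [152, 21, 136]
r2 m[snow→φ3] = [437, 315, 306]
r2 m[wet→φ0] = [5, 8, 1]
r2 m[wet→φ6] = [18, 22, 19]
r3 m[φ0→sun] = [113, 68, 104]
r3 m[φ0→wet] = [1128, 1380, 1098]
r3 m[φ1→sun] = [2232, 1969, 2058]
r3 m[φ1→snow] = [1194, 1294, 1118]
r3 m[φ2→ice] = [2524, 1718, 2017]
r3 m[φ2→snow] = [159, 111, 108]
r3 m[φ3→snow] = [8, 1, 8]
r3 m[φ4→sun] = [2, 3, 5]
r3 m[φ5→ice] = [3, 9, 9]
r3 m[φ6→wet] = [5, 8, 1]
r3 m[sun→φ0] = [42, 54, 90]
r3 m[sun→φ1] = [50, 42, 100]
r3 m[sun→φ4] = [525, 252, 360]
r3 m[ice→φ2] = [3, 9, 9]
r3 m[ice→φ5] = [21, 17, 18]
r3 m[snow→φ1] = [184, 15, 144]
r3 m[snow→φ2] = [152, 21, 136]
r3 m[snow→φ3] = [437, 315, 306]
r3 m[wet→φ0] = [5, 8, 1]
r3 m[wet→φ6] = [18, 22, 19]
r4 m[φ0→sun] = [113, 68, 104]
r4 m[φ0→wet] = [1128, 1380, 1098]
r4 m[φ1→sun] = [2232, 1969, 2058]
r4 m[φ1→snow] = [1194, 1294, 1118]
r4 m[φ2→ice] = [2524, 1718, 2017]
r4 m[φ2→snow] = [159, 111, 108]
r4 m[φ3→snow] = [8, 1, 8]
r4 m[φ4→sun] = [2, 3, 5]
r4 m[φ5→ice] = [3, 9, 9]
r4 m[φ6→wet] = [5, 8, 1]
r4 m[sun→φ0] = [4464, 5907, 10290]
r4 m[sun→φ1] = [226, 204, 520]
r4 m[sun→φ4] = [252216, 133892, 214032]
r4 m[ice→φ2] = [3, 9, 9]
r4 m[ice→φ5] = [2524, 1718, 2017]
r4 m[snow→φ1] = [1272, 111, 864]
r4 m[snow→φ2] = [9552, 1294, 8944]
r4 m[snow→φ3] = [189846, 143634, 120744]
r4 m[wet→φ0] = [5, 8, 1]
r4 m[wet→φ6] = [1128, 1380, 1098]
r5 m[φ0→sun] = [113, 68, 104]
r5 m[φ0→wet] = [125463, 153474, 121161]
r5 m[φ1→sun] = [14568, 13137, 13482]
r5 m[φ1→snow] = [5904, 6356, 5518]
r5 m[φ2→ice] = [162088, 109796, 128214]
r5 m[φ2→snow] = [159, 111, 108]
r5 m[φ3→snow] = [8, 1, 8]
r5 m[φ4→sun] = [2, 3, 5]
r5 m[φ5→ice] = [3, 9, 9]
r5 m[φ6→wet] = [5, 8, 1]
r5 m[sun→φ0] = [4464, 5907, 10290]
r5 m[sun→φ1] = [226, 204, 520]
r5 m[sun→φ4] = [252216, 133892, 214032]
r5 m[ice→φ2] = [3, 9, 9]
r5 m[ice→φ5] = [2524, 1718, 2017]
r5 m[snow→φ1] = [1272, 111, 864]
r5 m[snow→φ2] = [9552, 1294, 8944]
r5 m[snow→φ3] = [189846, 143634, 120744]
r5 m[wet→φ0] = [5, 8, 1]
r5 m[wet→φ6] = [1128, 1380, 1098]
r6 m[φ0→sun] = [113, 68, 104]
r6 m[φ0→wet] = [125463, 153474, 121161]
r6 m[φ1→sun] = [14568, 13137, 13482]
r6 m[φ1→snow] = [5904, 6356, 5518]
r6 m[φ2→ice] = [162088, 109796, 128214]
r6 m[φ2→snow] = [159, 111, 108]
r6 m[φ3→snow] = [8, 1, 8]
r6 m[φ4→sun] = [2, 3, 5]
r6 m[φ5→ice] = [3, 9, 9]
r6 m[φ6→wet] = [5, 8, 1]
r6 m[sun→φ0] = [29136, 39411, 67410]
r6 m[sun→φ1] = [226, 204, 520]
r6 m[sun→φ4] = [1646184, 893316, 1402128]
r6 m[ice→φ2] = [3, 9, 9]
r6 m[ice→φ5] = [162088, 109796, 128214]
r6 m[snow→φ1] = [1272, 111, 864]
r6 m[snow→φ2] = [47232, 6356, 44144]
r6 m[snow→φ3] = [938736, 705516, 595944]
r6 m[wet→φ0] = [5, 8, 1]
r6 m[wet→φ6] = [125463, 153474, 121161]
r7 m[φ0→sun] = [113, 68, 104]
r7 m[φ0→wet] = [823191, 1008834, 796329]
r7 m[φ1→sun] = [14568, 13137, 13482]
r7 m[φ1→snow] = [5904, 6356, 5518]
r7 m[φ2→ice] = [800576, 542248, 633444]
r7 m[φ2→snow] = [159, 111, 108]
r7 m[φ3→snow] = [8, 1, 8]
r7 m[φ4→sun] = [2, 3, 5]
r7 m[φ5→ice] = [3, 9, 9]
r7 m[φ6→wet] = [5, 8, 1]
r7 m[sun→φ0] = [29136, 39411, 67410]
r7 m[sun→φ1] = [226, 204, 520]
r7 m[sun→φ4] = [1646184, 893316, 1402128]
r7 m[ice→φ2] = [3, 9, 9]
r7 m[ice→φ5] = [162088, 109796, 128214]
r7 m[snow→φ1] = [1272, 111, 864]
r7 m[snow→φ2] = [47232, 6356, 44144]
r7 m[snow→φ3] = [938736, 705516, 595944]
r7 m[wet→φ0] = [5, 8, 1]
r7 m[wet→φ6] = [125463, 153474, 121161]
r8 m[φ0→sun] = [113, 68, 104]
r8 m[φ0→wet] = [823191, 1008834, 796329]
r8 m[φ1→sun] = [14568, 13137, 13482]
r8 m[φ1→snow] = [5904, 6356, 5518]
r8 m[φ2→ice] = [800576, 542248, 633444]
r8 m[φ2→snow] = [159, 111, 108]
r8 m[φ3→snow] = [8, 1, 8]
r8 m[φ4→sun] = [2, 3, 5]
r8 m[φ5→ice] = [3, 9, 9]
r8 m[φ6→wet] = [5, 8, 1]
r8 m[sun→φ0] = [29136, 39411, 67410]
r8 m[sun→φ1] = [226, 204, 520]
r8 m[sun→φ4] = [1646184, 893316, 1402128]
r8 m[ice→φ2] = [3, 9, 9]
r8 m[ice→φ5] = [800576, 542248, 633444]
r8 m[snow→φ1] = [1272, 111, 864]
r8 m[snow→φ2] = [47232, 6356, 44144]
r8 m[snow→φ3] = [938736, 705516, 595944]
r8 m[wet→φ0] = [5, 8, 1]
r8 m[wet→φ6] = [823191, 1008834, 796329]
r9 m[φ0→sun] = [113, 68, 104]
r9 m[φ0→wet] = [823191, 1008834, 796329]
r9 m[φ1→sun] = [14568, 13137, 13482]
r9 m[φ1→snow] = [5904, 6356, 5518]
r9 m[φ2→ice] = [800576, 542248, 633444]
r9 m[φ2→snow] = [159, 111, 108]
r9 m[φ3→snow] = [8, 1, 8]
r9 m[φ4→sun] = [2, 3, 5]
r9 m[φ5→ice] = [3, 9, 9]
r9 m[φ6→wet] = [5, 8, 1]
r9 m[sun→φ0] = [29136, 39411, 67410]
r9 m[sun→φ1] = [226, 204, 520]
r9 m[sun→φ4] = [1646184, 893316, 1402128]
r9 m[ice→φ2] = [3, 9, 9]
r9 m[ice→φ5] = [800576, 542248, 633444]
r9 m[snow→φ1] = [1272, 111, 864]
r9 m[snow→φ2] = [47232, 6356, 44144]
r9 m[snow→φ3] = [938736, 705516, 595944]
r9 m[wet→φ0] = [5, 8, 1]
r9 m[wet→φ6] = [823191, 1008834, 796329]
fixed point reached at round 9
b[ice] = ⊗ incoming = [2401728, 4880232, 5700996]

b[ice] = [2401728, 4880232, 5700996]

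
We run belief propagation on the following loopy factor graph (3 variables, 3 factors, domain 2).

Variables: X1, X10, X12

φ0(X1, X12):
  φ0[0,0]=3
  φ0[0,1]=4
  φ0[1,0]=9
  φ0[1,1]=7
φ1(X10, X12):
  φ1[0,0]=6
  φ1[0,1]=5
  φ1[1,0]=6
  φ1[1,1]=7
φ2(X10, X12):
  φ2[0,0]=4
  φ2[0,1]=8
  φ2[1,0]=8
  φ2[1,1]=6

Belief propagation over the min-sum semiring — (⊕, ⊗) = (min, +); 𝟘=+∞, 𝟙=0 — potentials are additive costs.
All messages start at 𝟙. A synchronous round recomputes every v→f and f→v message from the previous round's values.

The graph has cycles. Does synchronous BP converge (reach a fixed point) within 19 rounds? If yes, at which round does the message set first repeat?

init: all messages = 𝟙 over 2 values
r1 m[φ0→X1] = [3, 7]
r1 m[φ0→X12] = [3, 4]
r1 m[φ1→X10] = [5, 6]
r1 m[φ1→X12] = [6, 5]
r1 m[φ2→X10] = [4, 6]
r1 m[φ2→X12] = [4, 6]
r1 m[X1→φ0] = [0, 0]
r1 m[X10→φ1] = [0, 0]
r1 m[X10→φ2] = [0, 0]
r1 m[X12→φ0] = [0, 0]
r1 m[X12→φ1] = [0, 0]
r1 m[X12→φ2] = [0, 0]
r2 m[φ0→X1] = [3, 7]
r2 m[φ0→X12] = [3, 4]
r2 m[φ1→X10] = [5, 6]
r2 m[φ1→X12] = [6, 5]
r2 m[φ2→X10] = [4, 6]
r2 m[φ2→X12] = [4, 6]
r2 m[X1→φ0] = [0, 0]
r2 m[X10→φ1] = [4, 6]
r2 m[X10→φ2] = [5, 6]
r2 m[X12→φ0] = [10, 11]
r2 m[X12→φ1] = [7, 10]
r2 m[X12→φ2] = [9, 9]
r3 m[φ0→X1] = [13, 18]
r3 m[φ0→X12] = [3, 4]
r3 m[φ1→X10] = [13, 13]
r3 m[φ1→X12] = [10, 9]
r3 m[φ2→X10] = [13, 15]
r3 m[φ2→X12] = [9, 12]
r3 m[X1→φ0] = [0, 0]
r3 m[X10→φ1] = [4, 6]
r3 m[X10→φ2] = [5, 6]
r3 m[X12→φ0] = [10, 11]
r3 m[X12→φ1] = [7, 10]
r3 m[X12→φ2] = [9, 9]
r4 m[φ0→X1] = [13, 18]
r4 m[φ0→X12] = [3, 4]
r4 m[φ1→X10] = [13, 13]
r4 m[φ1→X12] = [10, 9]
r4 m[φ2→X10] = [13, 15]
r4 m[φ2→X12] = [9, 12]
r4 m[X1→φ0] = [0, 0]
r4 m[X10→φ1] = [13, 15]
r4 m[X10→φ2] = [13, 13]
r4 m[X12→φ0] = [19, 21]
r4 m[X12→φ1] = [12, 16]
r4 m[X12→φ2] = [13, 13]
r5 m[φ0→X1] = [22, 28]
r5 m[φ0→X12] = [3, 4]
r5 m[φ1→X10] = [18, 18]
r5 m[φ1→X12] = [19, 18]
r5 m[φ2→X10] = [17, 19]
r5 m[φ2→X12] = [17, 19]
r5 m[X1→φ0] = [0, 0]
r5 m[X10→φ1] = [13, 15]
r5 m[X10→φ2] = [13, 13]
r5 m[X12→φ0] = [19, 21]
r5 m[X12→φ1] = [12, 16]
r5 m[X12→φ2] = [13, 13]
r6 m[φ0→X1] = [22, 28]
r6 m[φ0→X12] = [3, 4]
r6 m[φ1→X10] = [18, 18]
r6 m[φ1→X12] = [19, 18]
r6 m[φ2→X10] = [17, 19]
r6 m[φ2→X12] = [17, 19]
r6 m[X1→φ0] = [0, 0]
r6 m[X10→φ1] = [17, 19]
r6 m[X10→φ2] = [18, 18]
r6 m[X12→φ0] = [36, 37]
r6 m[X12→φ1] = [20, 23]
r6 m[X12→φ2] = [22, 22]
r7 m[φ0→X1] = [39, 44]
r7 m[φ0→X12] = [3, 4]
r7 m[φ1→X10] = [26, 26]
r7 m[φ1→X12] = [23, 22]
r7 m[φ2→X10] = [26, 28]
r7 m[φ2→X12] = [22, 24]
r7 m[X1→φ0] = [0, 0]
r7 m[X10→φ1] = [17, 19]
r7 m[X10→φ2] = [18, 18]
r7 m[X12→φ0] = [36, 37]
r7 m[X12→φ1] = [20, 23]
r7 m[X12→φ2] = [22, 22]
r8 m[φ0→X1] = [39, 44]
r8 m[φ0→X12] = [3, 4]
r8 m[φ1→X10] = [26, 26]
r8 m[φ1→X12] = [23, 22]
r8 m[φ2→X10] = [26, 28]
r8 m[φ2→X12] = [22, 24]
r8 m[X1→φ0] = [0, 0]
r8 m[X10→φ1] = [26, 28]
r8 m[X10→φ2] = [26, 26]
r8 m[X12→φ0] = [45, 46]
r8 m[X12→φ1] = [25, 28]
r8 m[X12→φ2] = [26, 26]
r9 m[φ0→X1] = [48, 53]
r9 m[φ0→X12] = [3, 4]
r9 m[φ1→X10] = [31, 31]
r9 m[φ1→X12] = [32, 31]
r9 m[φ2→X10] = [30, 32]
r9 m[φ2→X12] = [30, 32]
r9 m[X1→φ0] = [0, 0]
r9 m[X10→φ1] = [26, 28]
r9 m[X10→φ2] = [26, 26]
r9 m[X12→φ0] = [45, 46]
r9 m[X12→φ1] = [25, 28]
r9 m[X12→φ2] = [26, 26]
r10 m[φ0→X1] = [48, 53]
r10 m[φ0→X12] = [3, 4]
r10 m[φ1→X10] = [31, 31]
r10 m[φ1→X12] = [32, 31]
r10 m[φ2→X10] = [30, 32]
r10 m[φ2→X12] = [30, 32]
r10 m[X1→φ0] = [0, 0]
r10 m[X10→φ1] = [30, 32]
r10 m[X10→φ2] = [31, 31]
r10 m[X12→φ0] = [62, 63]
r10 m[X12→φ1] = [33, 36]
r10 m[X12→φ2] = [35, 35]
r11 m[φ0→X1] = [65, 70]
r11 m[φ0→X12] = [3, 4]
r11 m[φ1→X10] = [39, 39]
r11 m[φ1→X12] = [36, 35]
r11 m[φ2→X10] = [39, 41]
r11 m[φ2→X12] = [35, 37]
r11 m[X1→φ0] = [0, 0]
r11 m[X10→φ1] = [30, 32]
r11 m[X10→φ2] = [31, 31]
r11 m[X12→φ0] = [62, 63]
r11 m[X12→φ1] = [33, 36]
r11 m[X12→φ2] = [35, 35]
r12 m[φ0→X1] = [65, 70]
r12 m[φ0→X12] = [3, 4]
r12 m[φ1→X10] = [39, 39]
r12 m[φ1→X12] = [36, 35]
r12 m[φ2→X10] = [39, 41]
r12 m[φ2→X12] = [35, 37]
r12 m[X1→φ0] = [0, 0]
r12 m[X10→φ1] = [39, 41]
r12 m[X10→φ2] = [39, 39]
r12 m[X12→φ0] = [71, 72]
r12 m[X12→φ1] = [38, 41]
r12 m[X12→φ2] = [39, 39]
r13 m[φ0→X1] = [74, 79]
r13 m[φ0→X12] = [3, 4]
r13 m[φ1→X10] = [44, 44]
r13 m[φ1→X12] = [45, 44]
r13 m[φ2→X10] = [43, 45]
r13 m[φ2→X12] = [43, 45]
r13 m[X1→φ0] = [0, 0]
r13 m[X10→φ1] = [39, 41]
r13 m[X10→φ2] = [39, 39]
r13 m[X12→φ0] = [71, 72]
r13 m[X12→φ1] = [38, 41]
r13 m[X12→φ2] = [39, 39]
r14 m[φ0→X1] = [74, 79]
r14 m[φ0→X12] = [3, 4]
r14 m[φ1→X10] = [44, 44]
r14 m[φ1→X12] = [45, 44]
r14 m[φ2→X10] = [43, 45]
r14 m[φ2→X12] = [43, 45]
r14 m[X1→φ0] = [0, 0]
r14 m[X10→φ1] = [43, 45]
r14 m[X10→φ2] = [44, 44]
r14 m[X12→φ0] = [88, 89]
r14 m[X12→φ1] = [46, 49]
r14 m[X12→φ2] = [48, 48]
r15 m[φ0→X1] = [91, 96]
r15 m[φ0→X12] = [3, 4]
r15 m[φ1→X10] = [52, 52]
r15 m[φ1→X12] = [49, 48]
r15 m[φ2→X10] = [52, 54]
r15 m[φ2→X12] = [48, 50]
r15 m[X1→φ0] = [0, 0]
r15 m[X10→φ1] = [43, 45]
r15 m[X10→φ2] = [44, 44]
r15 m[X12→φ0] = [88, 89]
r15 m[X12→φ1] = [46, 49]
r15 m[X12→φ2] = [48, 48]
r16 m[φ0→X1] = [91, 96]
r16 m[φ0→X12] = [3, 4]
r16 m[φ1→X10] = [52, 52]
r16 m[φ1→X12] = [49, 48]
r16 m[φ2→X10] = [52, 54]
r16 m[φ2→X12] = [48, 50]
r16 m[X1→φ0] = [0, 0]
r16 m[X10→φ1] = [52, 54]
r16 m[X10→φ2] = [52, 52]
r16 m[X12→φ0] = [97, 98]
r16 m[X12→φ1] = [51, 54]
r16 m[X12→φ2] = [52, 52]
r17 m[φ0→X1] = [100, 105]
r17 m[φ0→X12] = [3, 4]
r17 m[φ1→X10] = [57, 57]
r17 m[φ1→X12] = [58, 57]
r17 m[φ2→X10] = [56, 58]
r17 m[φ2→X12] = [56, 58]
r17 m[X1→φ0] = [0, 0]
r17 m[X10→φ1] = [52, 54]
r17 m[X10→φ2] = [52, 52]
r17 m[X12→φ0] = [97, 98]
r17 m[X12→φ1] = [51, 54]
r17 m[X12→φ2] = [52, 52]
r18 m[φ0→X1] = [100, 105]
r18 m[φ0→X12] = [3, 4]
r18 m[φ1→X10] = [57, 57]
r18 m[φ1→X12] = [58, 57]
r18 m[φ2→X10] = [56, 58]
r18 m[φ2→X12] = [56, 58]
r18 m[X1→φ0] = [0, 0]
r18 m[X10→φ1] = [56, 58]
r18 m[X10→φ2] = [57, 57]
r18 m[X12→φ0] = [114, 115]
r18 m[X12→φ1] = [59, 62]
r18 m[X12→φ2] = [61, 61]
r19 m[φ0→X1] = [117, 122]
r19 m[φ0→X12] = [3, 4]
r19 m[φ1→X10] = [65, 65]
r19 m[φ1→X12] = [62, 61]
r19 m[φ2→X10] = [65, 67]
r19 m[φ2→X12] = [61, 63]
r19 m[X1→φ0] = [0, 0]
r19 m[X10→φ1] = [56, 58]
r19 m[X10→φ2] = [57, 57]
r19 m[X12→φ0] = [114, 115]
r19 m[X12→φ1] = [59, 62]
r19 m[X12→φ2] = [61, 61]
no fixed point within 19 rounds

NOT CONVERGED within 19 rounds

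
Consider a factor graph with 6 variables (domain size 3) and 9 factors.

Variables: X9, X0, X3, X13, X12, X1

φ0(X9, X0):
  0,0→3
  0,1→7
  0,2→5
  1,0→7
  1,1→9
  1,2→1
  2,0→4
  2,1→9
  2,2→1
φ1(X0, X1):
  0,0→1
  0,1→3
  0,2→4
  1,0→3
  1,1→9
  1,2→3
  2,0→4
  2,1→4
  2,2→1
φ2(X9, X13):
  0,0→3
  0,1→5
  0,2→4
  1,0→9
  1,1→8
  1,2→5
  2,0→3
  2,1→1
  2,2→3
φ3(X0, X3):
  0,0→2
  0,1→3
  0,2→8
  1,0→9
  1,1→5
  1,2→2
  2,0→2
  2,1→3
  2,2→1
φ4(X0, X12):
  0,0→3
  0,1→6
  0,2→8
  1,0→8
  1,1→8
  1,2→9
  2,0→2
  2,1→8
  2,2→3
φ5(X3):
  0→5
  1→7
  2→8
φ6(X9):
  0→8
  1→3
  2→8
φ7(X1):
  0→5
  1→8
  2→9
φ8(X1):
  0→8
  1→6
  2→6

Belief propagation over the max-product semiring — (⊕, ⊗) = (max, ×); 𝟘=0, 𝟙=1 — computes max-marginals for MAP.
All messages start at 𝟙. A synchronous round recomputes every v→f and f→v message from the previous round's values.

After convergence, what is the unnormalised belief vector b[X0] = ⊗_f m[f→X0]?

b[X0] = [20901888, 48988800, 6451200]

init: all messages = 𝟙 over 3 values
r1 m[φ0→X9] = [7, 9, 9]
r1 m[φ0→X0] = [7, 9, 5]
r1 m[φ1→X0] = [4, 9, 4]
r1 m[φ1→X1] = [4, 9, 4]
r1 m[φ2→X9] = [5, 9, 3]
r1 m[φ2→X13] = [9, 8, 5]
r1 m[φ3→X0] = [8, 9, 3]
r1 m[φ3→X3] = [9, 5, 8]
r1 m[φ4→X0] = [8, 9, 8]
r1 m[φ4→X12] = [8, 8, 9]
r1 m[φ5→X3] = [5, 7, 8]
r1 m[φ6→X9] = [8, 3, 8]
r1 m[φ7→X1] = [5, 8, 9]
r1 m[φ8→X1] = [8, 6, 6]
r1 m[X9→φ0] = [1, 1, 1]
r1 m[X9→φ2] = [1, 1, 1]
r1 m[X9→φ6] = [1, 1, 1]
r1 m[X0→φ0] = [1, 1, 1]
r1 m[X0→φ1] = [1, 1, 1]
r1 m[X0→φ3] = [1, 1, 1]
r1 m[X0→φ4] = [1, 1, 1]
r1 m[X3→φ3] = [1, 1, 1]
r1 m[X3→φ5] = [1, 1, 1]
r1 m[X13→φ2] = [1, 1, 1]
r1 m[X12→φ4] = [1, 1, 1]
r1 m[X1→φ1] = [1, 1, 1]
r1 m[X1→φ7] = [1, 1, 1]
r1 m[X1→φ8] = [1, 1, 1]
r2 m[φ0→X9] = [7, 9, 9]
r2 m[φ0→X0] = [7, 9, 5]
r2 m[φ1→X0] = [4, 9, 4]
r2 m[φ1→X1] = [4, 9, 4]
r2 m[φ2→X9] = [5, 9, 3]
r2 m[φ2→X13] = [9, 8, 5]
r2 m[φ3→X0] = [8, 9, 3]
r2 m[φ3→X3] = [9, 5, 8]
r2 m[φ4→X0] = [8, 9, 8]
r2 m[φ4→X12] = [8, 8, 9]
r2 m[φ5→X3] = [5, 7, 8]
r2 m[φ6→X9] = [8, 3, 8]
r2 m[φ7→X1] = [5, 8, 9]
r2 m[φ8→X1] = [8, 6, 6]
r2 m[X9→φ0] = [40, 27, 24]
r2 m[X9→φ2] = [56, 27, 72]
r2 m[X9→φ6] = [35, 81, 27]
r2 m[X0→φ0] = [256, 729, 96]
r2 m[X0→φ1] = [448, 729, 120]
r2 m[X0→φ3] = [224, 729, 160]
r2 m[X0→φ4] = [224, 729, 60]
r2 m[X3→φ3] = [5, 7, 8]
r2 m[X3→φ5] = [9, 5, 8]
r2 m[X13→φ2] = [1, 1, 1]
r2 m[X12→φ4] = [1, 1, 1]
r2 m[X1→φ1] = [40, 48, 54]
r2 m[X1→φ7] = [32, 54, 24]
r2 m[X1→φ8] = [20, 72, 36]
r3 m[φ0→X9] = [5103, 6561, 6561]
r3 m[φ0→X0] = [189, 280, 200]
r3 m[φ1→X0] = [216, 432, 192]
r3 m[φ1→X1] = [2187, 6561, 2187]
r3 m[φ2→X9] = [5, 9, 3]
r3 m[φ2→X13] = [243, 280, 224]
r3 m[φ3→X0] = [64, 45, 21]
r3 m[φ3→X3] = [6561, 3645, 1792]
r3 m[φ4→X0] = [8, 9, 8]
r3 m[φ4→X12] = [5832, 5832, 6561]
r3 m[φ5→X3] = [5, 7, 8]
r3 m[φ6→X9] = [8, 3, 8]
r3 m[φ7→X1] = [5, 8, 9]
r3 m[φ8→X1] = [8, 6, 6]
r3 m[X9→φ0] = [40, 27, 24]
r3 m[X9→φ2] = [56, 27, 72]
r3 m[X9→φ6] = [35, 81, 27]
r3 m[X0→φ0] = [256, 729, 96]
r3 m[X0→φ1] = [448, 729, 120]
r3 m[X0→φ3] = [224, 729, 160]
r3 m[X0→φ4] = [224, 729, 60]
r3 m[X3→φ3] = [5, 7, 8]
r3 m[X3→φ5] = [9, 5, 8]
r3 m[X13→φ2] = [1, 1, 1]
r3 m[X12→φ4] = [1, 1, 1]
r3 m[X1→φ1] = [40, 48, 54]
r3 m[X1→φ7] = [32, 54, 24]
r3 m[X1→φ8] = [20, 72, 36]
r4 m[φ0→X9] = [5103, 6561, 6561]
r4 m[φ0→X0] = [189, 280, 200]
r4 m[φ1→X0] = [216, 432, 192]
r4 m[φ1→X1] = [2187, 6561, 2187]
r4 m[φ2→X9] = [5, 9, 3]
r4 m[φ2→X13] = [243, 280, 224]
r4 m[φ3→X0] = [64, 45, 21]
r4 m[φ3→X3] = [6561, 3645, 1792]
r4 m[φ4→X0] = [8, 9, 8]
r4 m[φ4→X12] = [5832, 5832, 6561]
r4 m[φ5→X3] = [5, 7, 8]
r4 m[φ6→X9] = [8, 3, 8]
r4 m[φ7→X1] = [5, 8, 9]
r4 m[φ8→X1] = [8, 6, 6]
r4 m[X9→φ0] = [40, 27, 24]
r4 m[X9→φ2] = [40824, 19683, 52488]
r4 m[X9→φ6] = [25515, 59049, 19683]
r4 m[X0→φ0] = [110592, 174960, 32256]
r4 m[X0→φ1] = [96768, 113400, 33600]
r4 m[X0→φ3] = [326592, 1088640, 307200]
r4 m[X0→φ4] = [2612736, 5443200, 806400]
r4 m[X3→φ3] = [5, 7, 8]
r4 m[X3→φ5] = [6561, 3645, 1792]
r4 m[X13→φ2] = [1, 1, 1]
r4 m[X12→φ4] = [1, 1, 1]
r4 m[X1→φ1] = [40, 48, 54]
r4 m[X1→φ7] = [17496, 39366, 13122]
r4 m[X1→φ8] = [10935, 52488, 19683]
r5 m[φ0→X9] = [1224720, 1574640, 1574640]
r5 m[φ0→X0] = [189, 280, 200]
r5 m[φ1→X0] = [216, 432, 192]
r5 m[φ1→X1] = [340200, 1020600, 387072]
r5 m[φ2→X9] = [5, 9, 3]
r5 m[φ2→X13] = [177147, 204120, 163296]
r5 m[φ3→X0] = [64, 45, 21]
r5 m[φ3→X3] = [9797760, 5443200, 2612736]
r5 m[φ4→X0] = [8, 9, 8]
r5 m[φ4→X12] = [43545600, 43545600, 48988800]
r5 m[φ5→X3] = [5, 7, 8]
r5 m[φ6→X9] = [8, 3, 8]
r5 m[φ7→X1] = [5, 8, 9]
r5 m[φ8→X1] = [8, 6, 6]
r5 m[X9→φ0] = [40, 27, 24]
r5 m[X9→φ2] = [40824, 19683, 52488]
r5 m[X9→φ6] = [25515, 59049, 19683]
r5 m[X0→φ0] = [110592, 174960, 32256]
r5 m[X0→φ1] = [96768, 113400, 33600]
r5 m[X0→φ3] = [326592, 1088640, 307200]
r5 m[X0→φ4] = [2612736, 5443200, 806400]
r5 m[X3→φ3] = [5, 7, 8]
r5 m[X3→φ5] = [6561, 3645, 1792]
r5 m[X13→φ2] = [1, 1, 1]
r5 m[X12→φ4] = [1, 1, 1]
r5 m[X1→φ1] = [40, 48, 54]
r5 m[X1→φ7] = [17496, 39366, 13122]
r5 m[X1→φ8] = [10935, 52488, 19683]
r6 m[φ0→X9] = [1224720, 1574640, 1574640]
r6 m[φ0→X0] = [189, 280, 200]
r6 m[φ1→X0] = [216, 432, 192]
r6 m[φ1→X1] = [340200, 1020600, 387072]
r6 m[φ2→X9] = [5, 9, 3]
r6 m[φ2→X13] = [177147, 204120, 163296]
r6 m[φ3→X0] = [64, 45, 21]
r6 m[φ3→X3] = [9797760, 5443200, 2612736]
r6 m[φ4→X0] = [8, 9, 8]
r6 m[φ4→X12] = [43545600, 43545600, 48988800]
r6 m[φ5→X3] = [5, 7, 8]
r6 m[φ6→X9] = [8, 3, 8]
r6 m[φ7→X1] = [5, 8, 9]
r6 m[φ8→X1] = [8, 6, 6]
r6 m[X9→φ0] = [40, 27, 24]
r6 m[X9→φ2] = [9797760, 4723920, 12597120]
r6 m[X9→φ6] = [6123600, 14171760, 4723920]
r6 m[X0→φ0] = [110592, 174960, 32256]
r6 m[X0→φ1] = [96768, 113400, 33600]
r6 m[X0→φ3] = [326592, 1088640, 307200]
r6 m[X0→φ4] = [2612736, 5443200, 806400]
r6 m[X3→φ3] = [5, 7, 8]
r6 m[X3→φ5] = [9797760, 5443200, 2612736]
r6 m[X13→φ2] = [1, 1, 1]
r6 m[X12→φ4] = [1, 1, 1]
r6 m[X1→φ1] = [40, 48, 54]
r6 m[X1→φ7] = [2721600, 6123600, 2322432]
r6 m[X1→φ8] = [1701000, 8164800, 3483648]
r7 m[φ0→X9] = [1224720, 1574640, 1574640]
r7 m[φ0→X0] = [189, 280, 200]
r7 m[φ1→X0] = [216, 432, 192]
r7 m[φ1→X1] = [340200, 1020600, 387072]
r7 m[φ2→X9] = [5, 9, 3]
r7 m[φ2→X13] = [42515280, 48988800, 39191040]
r7 m[φ3→X0] = [64, 45, 21]
r7 m[φ3→X3] = [9797760, 5443200, 2612736]
r7 m[φ4→X0] = [8, 9, 8]
r7 m[φ4→X12] = [43545600, 43545600, 48988800]
r7 m[φ5→X3] = [5, 7, 8]
r7 m[φ6→X9] = [8, 3, 8]
r7 m[φ7→X1] = [5, 8, 9]
r7 m[φ8→X1] = [8, 6, 6]
r7 m[X9→φ0] = [40, 27, 24]
r7 m[X9→φ2] = [9797760, 4723920, 12597120]
r7 m[X9→φ6] = [6123600, 14171760, 4723920]
r7 m[X0→φ0] = [110592, 174960, 32256]
r7 m[X0→φ1] = [96768, 113400, 33600]
r7 m[X0→φ3] = [326592, 1088640, 307200]
r7 m[X0→φ4] = [2612736, 5443200, 806400]
r7 m[X3→φ3] = [5, 7, 8]
r7 m[X3→φ5] = [9797760, 5443200, 2612736]
r7 m[X13→φ2] = [1, 1, 1]
r7 m[X12→φ4] = [1, 1, 1]
r7 m[X1→φ1] = [40, 48, 54]
r7 m[X1→φ7] = [2721600, 6123600, 2322432]
r7 m[X1→φ8] = [1701000, 8164800, 3483648]
r8 m[φ0→X9] = [1224720, 1574640, 1574640]
r8 m[φ0→X0] = [189, 280, 200]
r8 m[φ1→X0] = [216, 432, 192]
r8 m[φ1→X1] = [340200, 1020600, 387072]
r8 m[φ2→X9] = [5, 9, 3]
r8 m[φ2→X13] = [42515280, 48988800, 39191040]
r8 m[φ3→X0] = [64, 45, 21]
r8 m[φ3→X3] = [9797760, 5443200, 2612736]
r8 m[φ4→X0] = [8, 9, 8]
r8 m[φ4→X12] = [43545600, 43545600, 48988800]
r8 m[φ5→X3] = [5, 7, 8]
r8 m[φ6→X9] = [8, 3, 8]
r8 m[φ7→X1] = [5, 8, 9]
r8 m[φ8→X1] = [8, 6, 6]
r8 m[X9→φ0] = [40, 27, 24]
r8 m[X9→φ2] = [9797760, 4723920, 12597120]
r8 m[X9→φ6] = [6123600, 14171760, 4723920]
r8 m[X0→φ0] = [110592, 174960, 32256]
r8 m[X0→φ1] = [96768, 113400, 33600]
r8 m[X0→φ3] = [326592, 1088640, 307200]
r8 m[X0→φ4] = [2612736, 5443200, 806400]
r8 m[X3→φ3] = [5, 7, 8]
r8 m[X3→φ5] = [9797760, 5443200, 2612736]
r8 m[X13→φ2] = [1, 1, 1]
r8 m[X12→φ4] = [1, 1, 1]
r8 m[X1→φ1] = [40, 48, 54]
r8 m[X1→φ7] = [2721600, 6123600, 2322432]
r8 m[X1→φ8] = [1701000, 8164800, 3483648]
fixed point reached at round 8
b[X0] = ⊗ incoming = [20901888, 48988800, 6451200]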